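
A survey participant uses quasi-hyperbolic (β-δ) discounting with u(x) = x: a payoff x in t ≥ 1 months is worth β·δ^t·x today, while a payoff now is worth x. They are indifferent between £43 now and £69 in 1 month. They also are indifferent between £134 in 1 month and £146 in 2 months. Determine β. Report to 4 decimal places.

From the later pair, β·δ^1·134 = β·δ^2·146; dividing through, δ = 134/146 = 0.91781.
The first indifference: 43 = β·δ·69, so β = 43/(δ·69) = 43/(0.91781·69) ≈ 0.6790.

β ≈ 0.6790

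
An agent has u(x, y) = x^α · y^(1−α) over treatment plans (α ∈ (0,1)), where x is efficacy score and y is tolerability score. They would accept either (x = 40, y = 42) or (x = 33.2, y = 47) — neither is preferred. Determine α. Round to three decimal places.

α ≈ 0.376

The Cobb–Douglas utilities coincide, so 40^α·42^(1−α) = 33.2^α·47^(1−α).
Rearrange to (40/33.2)^α = (47/42)^(1−α) and take logs: α·0.186330 = (1−α)·0.112478.
So α/(1−α) = (0.112478)/(0.186330) = 0.603649, and α = 0.603649/1.603649 ≈ 0.376.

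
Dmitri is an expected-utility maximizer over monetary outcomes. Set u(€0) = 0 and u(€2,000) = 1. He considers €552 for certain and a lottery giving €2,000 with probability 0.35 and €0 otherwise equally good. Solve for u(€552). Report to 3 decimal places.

0.350

u(€552) equals the lottery's expected utility: 0.35·1 + 0.65·0 = 0.35.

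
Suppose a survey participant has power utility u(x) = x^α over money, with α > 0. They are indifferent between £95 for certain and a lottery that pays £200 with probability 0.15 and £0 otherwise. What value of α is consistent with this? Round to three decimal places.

EU(lottery) = 0.15·200^α + 0.85·0 = 0.15·200^α.
Setting u(95) equal to that: 95^α = 0.15·200^α ⇒ (95/200)^α = 0.15.
α = ln(0.15) / ln(95/200) = -1.897120/-0.744440 ≈ 2.548.

α ≈ 2.548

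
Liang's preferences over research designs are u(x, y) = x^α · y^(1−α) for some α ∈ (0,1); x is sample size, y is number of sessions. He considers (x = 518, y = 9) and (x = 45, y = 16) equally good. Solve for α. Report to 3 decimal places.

α ≈ 0.191

Indifference: 518^α · 9^(1−α) = 45^α · 16^(1−α).
Rearrange to (518/45)^α = (16/9)^(1−α) and take logs: α·2.443313 = (1−α)·0.575364.
With A = 2.443313 and B = 0.575364: α·A = (1−α)·B, so α = B/(A+B) = 0.575364/3.018677 ≈ 0.191.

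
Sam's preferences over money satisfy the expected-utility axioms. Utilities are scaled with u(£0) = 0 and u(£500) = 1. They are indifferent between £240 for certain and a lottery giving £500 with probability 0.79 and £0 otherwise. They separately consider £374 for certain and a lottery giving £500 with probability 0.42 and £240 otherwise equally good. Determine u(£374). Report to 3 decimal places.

First, u(£240) = 0.79·u(£500) + 0.21·u(£0) = 0.79.
The second indifference gives u(£374) = 0.42·u(£500) + 0.58·u(£240) = 0.42·1.00 + 0.58·0.79 = 0.8782.

0.878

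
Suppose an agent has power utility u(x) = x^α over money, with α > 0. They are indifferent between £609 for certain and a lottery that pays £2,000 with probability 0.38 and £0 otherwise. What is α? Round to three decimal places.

Since u(0) = 0, the lottery's EU is 0.38·2000^α.
Equating: 609^α = 0.38·2000^α, i.e. 0.3045^α = 0.38.
Taking logs: α·ln(609/2000) = ln(0.38), so α = -0.967584 / -1.189084 ≈ 0.814.

α ≈ 0.814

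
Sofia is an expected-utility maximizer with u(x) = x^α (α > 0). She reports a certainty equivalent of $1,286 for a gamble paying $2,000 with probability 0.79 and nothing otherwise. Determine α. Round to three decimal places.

α ≈ 0.534

Since u(0) = 0, the lottery's EU is 0.79·2000^α.
Setting u(1286) equal to that: 1286^α = 0.79·2000^α ⇒ (1286/2000)^α = 0.79.
Take logs: α = ln 0.79 / ln(1286/2000) ≈ 0.53378.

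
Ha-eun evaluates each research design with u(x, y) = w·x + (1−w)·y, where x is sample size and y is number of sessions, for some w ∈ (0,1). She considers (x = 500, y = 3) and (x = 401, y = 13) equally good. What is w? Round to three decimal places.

u(500,3) = u(401,13) means w·500 + (1−w)·3 = w·401 + (1−w)·13.
w·(500−401) = (1−w)·(13−3), i.e. w·99 = (1−w)·10.
So w/(1−w) = 10/99 = 0.1010, giving w = 10/(99+10) = 0.092.

w = 0.092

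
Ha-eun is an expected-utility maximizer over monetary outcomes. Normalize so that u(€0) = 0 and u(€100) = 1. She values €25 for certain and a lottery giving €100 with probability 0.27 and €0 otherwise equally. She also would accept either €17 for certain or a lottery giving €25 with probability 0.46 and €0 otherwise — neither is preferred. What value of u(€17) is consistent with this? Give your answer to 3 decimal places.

0.124

First, u(€25) = 0.27·u(€100) + 0.73·u(€0) = 0.27.
The second indifference gives u(€17) = 0.46·u(€25) + 0.54·u(€0) = 0.46·0.27 + 0.54·0.00 = 0.1242.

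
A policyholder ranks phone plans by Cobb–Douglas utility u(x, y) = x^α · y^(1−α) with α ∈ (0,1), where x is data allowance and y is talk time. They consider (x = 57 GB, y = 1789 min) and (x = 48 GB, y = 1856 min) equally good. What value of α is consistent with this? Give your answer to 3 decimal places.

Indifference: 57^α · 1789^(1−α) = 48^α · 1856^(1−α).
Rearrange to (57/48)^α = (1856/1789)^(1−α) and take logs: α·0.171850 = (1−α)·0.036767.
So α/(1−α) = (0.036767)/(0.171850) = 0.213948, and α = 0.213948/1.213948 ≈ 0.176.

α ≈ 0.176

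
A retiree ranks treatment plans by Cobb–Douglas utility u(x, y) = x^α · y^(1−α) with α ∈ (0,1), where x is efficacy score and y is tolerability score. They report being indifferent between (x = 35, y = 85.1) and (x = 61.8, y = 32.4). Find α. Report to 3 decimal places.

Set the two utilities equal: 35^α·85.1^(1−α) = 61.8^α·32.4^(1−α).
Rearrange to (35/61.8)^α = (32.4/85.1)^(1−α) and take logs: α·-0.568555 = (1−α)·-0.965669.
So α/(1−α) = (-0.965669)/(-0.568555) = 1.698462, and α = 1.698462/2.698462 ≈ 0.629.

α ≈ 0.629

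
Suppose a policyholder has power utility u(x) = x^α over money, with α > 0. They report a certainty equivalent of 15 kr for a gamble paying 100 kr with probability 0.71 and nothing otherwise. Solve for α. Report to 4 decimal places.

α ≈ 0.1805

Since u(0) = 0, the lottery's EU is 0.71·100^α.
Setting u(15) equal to that: 15^α = 0.71·100^α ⇒ (15/100)^α = 0.71.
Take logs: α = ln 0.71 / ln(15/100) ≈ 0.180532.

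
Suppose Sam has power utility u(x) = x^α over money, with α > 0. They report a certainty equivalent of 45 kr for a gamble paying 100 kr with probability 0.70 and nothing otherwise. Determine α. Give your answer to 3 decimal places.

Since u(0) = 0, the lottery's EU is 0.70·100^α.
Equating: 45^α = 0.70·100^α, i.e. 0.4500^α = 0.70.
Taking logs: α·ln(45/100) = ln(0.70), so α = -0.356675 / -0.798508 ≈ 0.447.

α ≈ 0.447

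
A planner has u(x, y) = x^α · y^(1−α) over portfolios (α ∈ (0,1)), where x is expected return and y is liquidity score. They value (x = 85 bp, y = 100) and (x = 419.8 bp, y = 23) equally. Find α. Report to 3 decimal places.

Set the two utilities equal: 85^α·100^(1−α) = 419.8^α·23^(1−α).
Rearrange to (85/419.8)^α = (23/100)^(1−α) and take logs: α·-1.597127 = (1−α)·-1.469676.
Thus α·(-3.066803) = -1.469676, so α = -1.469676/-3.066803 ≈ 0.479.

α ≈ 0.479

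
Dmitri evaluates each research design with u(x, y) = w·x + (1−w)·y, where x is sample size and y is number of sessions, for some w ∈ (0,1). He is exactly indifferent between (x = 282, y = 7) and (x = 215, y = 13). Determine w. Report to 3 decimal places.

w = 0.082

Indifference: w·282 + (1−w)·7 = w·215 + (1−w)·13.
w·(282−215) = (1−w)·(13−7), i.e. w·67 = (1−w)·6.
So w/(1−w) = 6/67 = 0.0896, giving w = 6/(67+6) = 0.082.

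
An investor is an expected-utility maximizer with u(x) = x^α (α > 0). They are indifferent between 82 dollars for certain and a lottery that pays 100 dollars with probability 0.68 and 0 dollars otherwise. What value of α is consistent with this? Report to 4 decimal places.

α ≈ 1.9434

EU(lottery) = 0.68·100^α + 0.32·0 = 0.68·100^α.
Indifference: 82^α = 0.68·100^α, so (82/100)^α = 0.68.
Taking logs: α·ln(82/100) = ln(0.68), so α = -0.3856625 / -0.1984509 ≈ 1.9434.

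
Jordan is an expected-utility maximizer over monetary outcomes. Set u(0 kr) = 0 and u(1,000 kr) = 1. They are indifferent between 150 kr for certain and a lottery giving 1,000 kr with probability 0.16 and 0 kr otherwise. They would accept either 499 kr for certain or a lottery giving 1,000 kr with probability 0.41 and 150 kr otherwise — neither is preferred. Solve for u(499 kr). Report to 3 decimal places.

0.504

First, u(150 kr) = 0.16·u(1,000 kr) + 0.84·u(0 kr) = 0.16.
Chaining: u(499 kr) = 0.41·1.00 + 0.59·0.16 = 0.5044.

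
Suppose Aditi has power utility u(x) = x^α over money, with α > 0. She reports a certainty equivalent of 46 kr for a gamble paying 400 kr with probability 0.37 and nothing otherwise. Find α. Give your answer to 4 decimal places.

α ≈ 0.4597

The lottery's expected utility is 0.37·u(400) + 0.63·u(0) = 0.37·400^α (since u(0) = 0 for α > 0).
Setting u(46) equal to that: 46^α = 0.37·400^α ⇒ (46/400)^α = 0.37.
Taking logs: α·ln(46/400) = ln(0.37), so α = -0.9942523 / -2.1628232 ≈ 0.4597.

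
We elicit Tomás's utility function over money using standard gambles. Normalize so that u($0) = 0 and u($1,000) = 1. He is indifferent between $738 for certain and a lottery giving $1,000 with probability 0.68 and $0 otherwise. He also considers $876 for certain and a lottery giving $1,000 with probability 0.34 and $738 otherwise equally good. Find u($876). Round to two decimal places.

0.79

From the first indifference, u($738) = 0.68·u($1,000) + 0.32·u($0) = 0.68·1 + 0.32·0 = 0.68.
Then u($876) = 0.34·u($1,000) + 0.66·u($738) = 0.34·1.00 + 0.66·0.68 = 0.7888.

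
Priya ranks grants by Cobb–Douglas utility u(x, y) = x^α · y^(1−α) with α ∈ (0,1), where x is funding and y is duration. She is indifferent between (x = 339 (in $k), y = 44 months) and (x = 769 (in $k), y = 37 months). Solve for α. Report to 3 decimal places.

Indifference: 339^α · 44^(1−α) = 769^α · 37^(1−α).
Taking logs: α·ln 339 + (1−α)·ln 44 = α·ln 769 + (1−α)·ln 37, i.e. α·-0.819091 = (1−α)·-0.173272.
Thus α·(-0.992363) = -0.173272, so α = -0.173272/-0.992363 ≈ 0.175.

α ≈ 0.175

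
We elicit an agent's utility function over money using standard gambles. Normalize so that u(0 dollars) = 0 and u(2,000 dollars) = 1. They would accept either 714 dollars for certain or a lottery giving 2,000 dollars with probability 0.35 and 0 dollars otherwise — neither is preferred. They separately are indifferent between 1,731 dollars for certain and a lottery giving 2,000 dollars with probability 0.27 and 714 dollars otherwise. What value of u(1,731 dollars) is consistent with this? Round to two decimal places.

From the first indifference, u(714 dollars) = 0.35·u(2,000 dollars) + 0.65·u(0 dollars) = 0.35·1 + 0.65·0 = 0.35.
Then u(1,731 dollars) = 0.27·u(2,000 dollars) + 0.73·u(714 dollars) = 0.27·1.00 + 0.73·0.35 = 0.5255.

0.53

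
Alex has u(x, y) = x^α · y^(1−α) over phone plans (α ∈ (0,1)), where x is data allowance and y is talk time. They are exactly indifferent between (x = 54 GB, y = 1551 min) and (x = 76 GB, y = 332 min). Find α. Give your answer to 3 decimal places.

α ≈ 0.819

Set the two utilities equal: 54^α·1551^(1−α) = 76^α·332^(1−α).
Rearrange to (54/76)^α = (332/1551)^(1−α) and take logs: α·-0.341749 = (1−α)·-1.541520.
With A = -0.341749 and B = -1.541520: α·A = (1−α)·B, so α = B/(A+B) = -1.541520/-1.883269 ≈ 0.819.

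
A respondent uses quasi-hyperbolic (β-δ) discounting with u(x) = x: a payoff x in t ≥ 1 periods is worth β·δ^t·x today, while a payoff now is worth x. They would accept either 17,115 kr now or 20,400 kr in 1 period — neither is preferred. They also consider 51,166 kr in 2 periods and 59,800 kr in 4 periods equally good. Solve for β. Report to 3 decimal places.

β ≈ 0.907

The second indifference involves only future payoffs, so β cancels: β·δ^2·51166 = β·δ^4·59800, giving δ^2 = 51166/59800 = 0.85562, so δ = 0.92500.
Now use the now-vs-future pair: 17115 = β·δ·20400 gives β = 17115/(0.92500·20400) ≈ 0.907.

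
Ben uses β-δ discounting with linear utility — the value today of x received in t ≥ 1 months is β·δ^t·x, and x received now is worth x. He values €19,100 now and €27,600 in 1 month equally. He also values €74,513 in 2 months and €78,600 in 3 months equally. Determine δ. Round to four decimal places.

The second indifference involves only future payoffs, so β cancels: β·δ^2·74513 = β·δ^3·78600, giving δ = 74513/78600 = 0.94800.

δ ≈ 0.9480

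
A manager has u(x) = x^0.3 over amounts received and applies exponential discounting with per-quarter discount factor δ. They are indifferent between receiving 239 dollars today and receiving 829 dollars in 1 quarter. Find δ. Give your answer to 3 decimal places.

δ ≈ 0.689

The payoff in 1 quarter is discounted by δ, so u(239) = δ·u(829) and δ = u(239)/u(829).
Since u(x) = x^0.3, δ = (239/829)^0.3 = 0.28830^0.3 = 0.68858.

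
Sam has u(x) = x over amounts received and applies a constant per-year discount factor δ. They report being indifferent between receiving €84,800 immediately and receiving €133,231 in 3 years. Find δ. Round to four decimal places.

δ ≈ 0.8602

Equating discounted utilities: u(84800) = δ^3·u(133231) ⇒ δ^3 = u(84800)/u(133231).
With u(x) = x: δ^3 = 84800/133231 = 0.63649.
Hence δ = (0.63649)^(1/3) = 0.860195.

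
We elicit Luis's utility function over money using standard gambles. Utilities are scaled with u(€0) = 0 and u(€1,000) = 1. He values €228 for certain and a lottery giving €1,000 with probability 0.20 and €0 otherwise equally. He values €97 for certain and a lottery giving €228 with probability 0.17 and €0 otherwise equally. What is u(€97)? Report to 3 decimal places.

First, u(€228) = 0.20·u(€1,000) + 0.80·u(€0) = 0.20.
The second indifference gives u(€97) = 0.17·u(€228) + 0.83·u(€0) = 0.17·0.20 + 0.83·0.00 = 0.0340.

0.034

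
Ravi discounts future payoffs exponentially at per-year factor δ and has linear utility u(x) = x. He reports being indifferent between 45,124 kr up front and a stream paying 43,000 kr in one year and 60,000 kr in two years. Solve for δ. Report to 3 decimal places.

δ ≈ 0.580

Present value of the stream is 43000·δ + 60000·δ². Indifference gives 43000δ + 60000δ² = 45124.
So 60000δ² + 43000δ − 45124 = 0.
The positive root is δ = [−43000 + √(43000² + 4·60000·45124)] / (2·60000) = (−43000 + 112600.000)/120000 ≈ 0.580.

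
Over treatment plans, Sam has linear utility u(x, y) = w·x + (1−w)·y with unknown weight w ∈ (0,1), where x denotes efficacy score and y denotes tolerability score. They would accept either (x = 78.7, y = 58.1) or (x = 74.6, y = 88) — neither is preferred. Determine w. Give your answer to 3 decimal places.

w = 0.879

Indifference: w·78.7 + (1−w)·58.1 = w·74.6 + (1−w)·88.
Rearranging, 4.1·w − 29.9·(1−w) = 0.
Hence w = 29.9/(4.1+29.9) = 29.9/34 = 0.879.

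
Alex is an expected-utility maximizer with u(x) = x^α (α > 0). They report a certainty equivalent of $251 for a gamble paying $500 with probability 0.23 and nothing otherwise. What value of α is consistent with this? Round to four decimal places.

α ≈ 2.1326

EU(lottery) = 0.23·500^α + 0.77·0 = 0.23·500^α.
Setting u(251) equal to that: 251^α = 0.23·500^α ⇒ (251/500)^α = 0.23.
α = ln(0.23) / ln(251/500) = -1.4696760/-0.6891552 ≈ 2.1326.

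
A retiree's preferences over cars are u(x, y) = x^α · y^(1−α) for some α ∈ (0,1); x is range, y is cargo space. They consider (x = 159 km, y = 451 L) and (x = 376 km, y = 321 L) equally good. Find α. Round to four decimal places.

α ≈ 0.2832

Indifference: 159^α · 451^(1−α) = 376^α · 321^(1−α).
(159/376)^α = (321/451)^(1−α); take logs: α·ln(159/376) = (1−α)·ln(321/451), i.e. α·-0.8606849 = (1−α)·-0.3400262.
So α/(1−α) = (-0.3400262)/(-0.8606849) = 0.3950647, and α = 0.3950647/1.3950647 ≈ 0.2832.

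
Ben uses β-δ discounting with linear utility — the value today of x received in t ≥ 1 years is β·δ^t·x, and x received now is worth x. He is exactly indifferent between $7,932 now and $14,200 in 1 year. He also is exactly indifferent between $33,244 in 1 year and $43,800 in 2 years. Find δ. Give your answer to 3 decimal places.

δ ≈ 0.759

Both payoffs in the second observation are in the future, so β drops out: δ^1·33244 = δ^2·43800 ⇒ δ = 33244/43800 = 0.75900.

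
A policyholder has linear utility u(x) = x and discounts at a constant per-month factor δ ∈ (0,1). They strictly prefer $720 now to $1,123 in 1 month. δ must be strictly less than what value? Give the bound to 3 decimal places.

δ < 0.641

Under u(x) = x this choice says 720 > δ·1123.
Dividing through by 1123 gives δ < 0.64114.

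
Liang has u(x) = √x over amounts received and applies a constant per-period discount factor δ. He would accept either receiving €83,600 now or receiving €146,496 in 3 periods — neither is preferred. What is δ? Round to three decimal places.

Indifference means u(83600) = δ^3 · u(146496), so δ^3 = u(83600)/u(146496).
With u(x) = √x: δ^3 = √83600/√146496 = √(83600/146496) = 0.75542.
Taking the cube root: δ = 0.75542^(1/3) ≈ 0.911.

δ ≈ 0.911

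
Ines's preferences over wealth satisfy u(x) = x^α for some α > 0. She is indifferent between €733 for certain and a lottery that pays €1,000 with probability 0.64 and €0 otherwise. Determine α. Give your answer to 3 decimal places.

The lottery's expected utility is 0.64·u(1000) + 0.36·u(0) = 0.64·1000^α (since u(0) = 0 for α > 0).
Indifference: 733^α = 0.64·1000^α, so (733/1000)^α = 0.64.
α = ln(0.64) / ln(733/1000) = -0.446287/-0.310610 ≈ 1.437.

α ≈ 1.437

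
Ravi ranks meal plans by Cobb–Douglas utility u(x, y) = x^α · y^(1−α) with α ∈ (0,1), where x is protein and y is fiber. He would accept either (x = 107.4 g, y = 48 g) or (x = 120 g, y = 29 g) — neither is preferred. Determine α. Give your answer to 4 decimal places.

α ≈ 0.8196

Set the two utilities equal: 107.4^α·48^(1−α) = 120^α·29^(1−α).
Taking logs: α·ln 107.4 + (1−α)·ln 48 = α·ln 120 + (1−α)·ln 29, i.e. α·-0.1109316 = (1−α)·-0.5039052.
Thus α·(-0.6148368) = -0.5039052, so α = -0.5039052/-0.6148368 ≈ 0.8196.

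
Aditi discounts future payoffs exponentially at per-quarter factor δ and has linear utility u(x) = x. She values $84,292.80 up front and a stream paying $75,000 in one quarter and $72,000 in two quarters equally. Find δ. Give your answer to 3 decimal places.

δ ≈ 0.680

The stream is worth 75000δ + 72000δ² today, so 75000δ + 72000δ² = 84292.80.
Rearranged: 72000δ² + 75000δ − 84292.80 = 0.
By the quadratic formula (taking the positive root), δ = (−75000 + √29901326400.00) / 144000 ≈ 0.680.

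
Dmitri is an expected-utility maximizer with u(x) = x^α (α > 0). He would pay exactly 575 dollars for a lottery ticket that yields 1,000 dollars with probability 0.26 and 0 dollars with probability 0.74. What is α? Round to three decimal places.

EU(lottery) = 0.26·1000^α + 0.74·0 = 0.26·1000^α.
Indifference: 575^α = 0.26·1000^α, so (575/1000)^α = 0.26.
Taking logs: α·ln(575/1000) = ln(0.26), so α = -1.347074 / -0.553385 ≈ 2.434.

α ≈ 2.434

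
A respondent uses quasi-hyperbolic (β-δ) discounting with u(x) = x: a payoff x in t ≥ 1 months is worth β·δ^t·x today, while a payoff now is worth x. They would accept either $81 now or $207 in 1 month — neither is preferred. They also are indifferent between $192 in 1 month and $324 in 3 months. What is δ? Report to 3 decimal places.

From the later pair, β·δ^1·192 = β·δ^3·324; dividing through, δ^2 = 192/324 = 0.59259, so δ = 0.76980.

δ ≈ 0.770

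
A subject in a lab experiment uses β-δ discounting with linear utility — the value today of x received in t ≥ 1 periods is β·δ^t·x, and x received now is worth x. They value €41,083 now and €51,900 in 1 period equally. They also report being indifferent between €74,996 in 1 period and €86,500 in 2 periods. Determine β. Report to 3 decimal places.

From the later pair, β·δ^1·74996 = β·δ^2·86500; dividing through, δ = 74996/86500 = 0.86701.
Substituting δ into 41083 = β·δ·51900: β = 41083/(44997.600) ≈ 0.913.

β ≈ 0.913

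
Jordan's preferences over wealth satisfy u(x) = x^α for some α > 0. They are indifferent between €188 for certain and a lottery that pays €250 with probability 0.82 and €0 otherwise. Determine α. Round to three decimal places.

α ≈ 0.696

EU(lottery) = 0.82·250^α + 0.18·0 = 0.82·250^α.
Equating: 188^α = 0.82·250^α, i.e. 0.7520^α = 0.82.
Taking logs: α·ln(188/250) = ln(0.82), so α = -0.198451 / -0.285019 ≈ 0.696.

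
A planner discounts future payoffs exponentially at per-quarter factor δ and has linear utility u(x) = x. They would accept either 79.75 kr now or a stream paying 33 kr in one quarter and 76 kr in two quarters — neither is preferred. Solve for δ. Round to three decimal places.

δ ≈ 0.830

The stream is worth 33δ + 76δ² today, so 33δ + 76δ² = 79.75.
So 76δ² + 33δ − 79.75 = 0.
By the quadratic formula (taking the positive root), δ = (−33 + √25333.00) / 152 ≈ 0.830.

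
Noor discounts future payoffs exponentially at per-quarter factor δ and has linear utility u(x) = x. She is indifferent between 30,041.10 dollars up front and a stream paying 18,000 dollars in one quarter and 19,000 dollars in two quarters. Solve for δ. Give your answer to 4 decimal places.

The stream is worth 18000δ + 19000δ² today, so 18000δ + 19000δ² = 30041.10.
So 19000δ² + 18000δ − 30041.10 = 0.
δ = (−18000 + √(18000² + 4·19000·30041.10)) / (2·19000) = (−18000 + √2607123600.00) / 38000 ≈ 0.8700.

δ ≈ 0.8700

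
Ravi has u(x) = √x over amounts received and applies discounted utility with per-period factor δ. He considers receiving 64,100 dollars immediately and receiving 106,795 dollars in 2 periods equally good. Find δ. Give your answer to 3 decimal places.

The payoff in 2 periods is discounted by δ^2, so u(64100) = δ^2·u(106795) and δ^2 = u(64100)/u(106795).
Since u(x) = √x, δ^2 = √(64100/106795) = 0.77474.
So δ = 0.77474^(1/2) ≈ 0.880.

δ ≈ 0.880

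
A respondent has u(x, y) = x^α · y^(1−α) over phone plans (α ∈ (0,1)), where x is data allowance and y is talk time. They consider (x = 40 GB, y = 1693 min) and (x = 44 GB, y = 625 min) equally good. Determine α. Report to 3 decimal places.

α ≈ 0.913

The Cobb–Douglas utilities coincide, so 40^α·1693^(1−α) = 44^α·625^(1−α).
Rearrange to (40/44)^α = (625/1693)^(1−α) and take logs: α·-0.095310 = (1−α)·-0.996506.
Thus α·(-1.091816) = -0.996506, so α = -0.996506/-1.091816 ≈ 0.913.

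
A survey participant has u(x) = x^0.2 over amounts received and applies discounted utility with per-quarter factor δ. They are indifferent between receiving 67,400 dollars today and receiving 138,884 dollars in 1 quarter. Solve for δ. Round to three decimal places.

δ ≈ 0.865

Indifference means u(67400) = δ · u(138884), so δ = u(67400)/u(138884).
Since u(x) = x^0.2, δ = (67400/138884)^0.2 = 0.48530^0.2 = 0.86537.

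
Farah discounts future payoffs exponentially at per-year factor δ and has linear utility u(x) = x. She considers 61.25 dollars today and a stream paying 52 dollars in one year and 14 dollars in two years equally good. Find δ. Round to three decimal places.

Equating present values: 61.25 = 52δ + 14δ².
That is, 14δ² + 52δ − 61.25 = 0, a quadratic in δ.
δ = (−52 + √(52² + 4·14·61.25)) / (2·14) = (−52 + √6134.00) / 28 ≈ 0.940.

δ ≈ 0.940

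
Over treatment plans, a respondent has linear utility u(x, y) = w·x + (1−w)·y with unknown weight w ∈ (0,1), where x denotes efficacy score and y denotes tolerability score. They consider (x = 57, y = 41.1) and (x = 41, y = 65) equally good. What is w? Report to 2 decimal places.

w = 0.60

Equating utilities: w·57 + (1−w)·41.1 = w·41 + (1−w)·65.
Rearranging, 16·w − 23.9·(1−w) = 0.
The marginal rate of substitution is 23.9/16, so w = 23.9/(16+23.9) = 0.60.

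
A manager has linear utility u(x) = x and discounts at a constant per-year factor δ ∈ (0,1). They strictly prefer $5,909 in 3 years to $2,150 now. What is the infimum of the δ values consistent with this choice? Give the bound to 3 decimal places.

δ > 0.714

The preference means 2150 < δ^3·5909.
Dividing by 5909: δ^3 > 0.36385. Both sides are positive, so the cube root keeps the direction.
δ > (2150/5909)^(1/3) ≈ 0.714.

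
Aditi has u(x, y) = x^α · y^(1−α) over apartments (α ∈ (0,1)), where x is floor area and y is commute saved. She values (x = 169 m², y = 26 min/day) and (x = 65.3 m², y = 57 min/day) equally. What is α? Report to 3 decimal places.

Indifference: 169^α · 26^(1−α) = 65.3^α · 57^(1−α).
Rearrange to (169/65.3)^α = (57/26)^(1−α) and take logs: α·0.950907 = (1−α)·0.784955.
So α/(1−α) = (0.784955)/(0.950907) = 0.825480, and α = 0.825480/1.825480 ≈ 0.452.

α ≈ 0.452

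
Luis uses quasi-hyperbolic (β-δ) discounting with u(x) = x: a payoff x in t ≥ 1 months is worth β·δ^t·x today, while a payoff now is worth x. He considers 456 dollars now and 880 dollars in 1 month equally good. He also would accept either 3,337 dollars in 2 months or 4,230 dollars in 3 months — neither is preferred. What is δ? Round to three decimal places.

The second indifference involves only future payoffs, so β cancels: β·δ^2·3337 = β·δ^3·4230, giving δ = 3337/4230 = 0.78889.

δ ≈ 0.789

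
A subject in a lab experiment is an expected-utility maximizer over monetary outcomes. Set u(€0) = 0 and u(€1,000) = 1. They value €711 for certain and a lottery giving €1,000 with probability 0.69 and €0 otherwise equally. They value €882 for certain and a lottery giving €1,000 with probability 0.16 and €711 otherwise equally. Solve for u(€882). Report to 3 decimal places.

0.740

The first gamble pins u(€711): it must equal 0.69·1 + 0.31·0 = 0.69.
Then u(€882) = 0.16·u(€1,000) + 0.84·u(€711) = 0.16·1.00 + 0.84·0.69 = 0.7396.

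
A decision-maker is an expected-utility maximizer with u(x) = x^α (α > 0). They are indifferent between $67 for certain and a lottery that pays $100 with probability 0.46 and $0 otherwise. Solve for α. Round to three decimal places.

α ≈ 1.939

The lottery's expected utility is 0.46·u(100) + 0.54·u(0) = 0.46·100^α (since u(0) = 0 for α > 0).
Setting u(67) equal to that: 67^α = 0.46·100^α ⇒ (67/100)^α = 0.46.
Take logs: α = ln 0.46 / ln(67/100) ≈ 1.93901.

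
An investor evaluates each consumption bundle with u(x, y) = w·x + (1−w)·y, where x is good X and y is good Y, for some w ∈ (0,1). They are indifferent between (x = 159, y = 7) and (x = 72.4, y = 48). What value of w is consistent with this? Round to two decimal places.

w = 0.32

u(159,7) = u(72.4,48) means w·159 + (1−w)·7 = w·72.4 + (1−w)·48.
w·(159−72.4) = (1−w)·(48−7), i.e. w·86.6 = (1−w)·41.
So w/(1−w) = 41/86.6 = 0.4734, giving w = 41/(86.6+41) = 0.32.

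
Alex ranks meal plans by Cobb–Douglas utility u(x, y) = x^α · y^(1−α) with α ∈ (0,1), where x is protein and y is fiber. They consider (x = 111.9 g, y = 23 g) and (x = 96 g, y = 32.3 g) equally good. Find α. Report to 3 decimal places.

α ≈ 0.689

Set the two utilities equal: 111.9^α·23^(1−α) = 96^α·32.3^(1−α).
(111.9/96)^α = (32.3/23)^(1−α); take logs: α·ln(111.9/96) = (1−α)·ln(32.3/23), i.e. α·0.153257 = (1−α)·0.339573.
Thus α·(0.492830) = 0.339573, so α = 0.339573/0.492830 ≈ 0.689.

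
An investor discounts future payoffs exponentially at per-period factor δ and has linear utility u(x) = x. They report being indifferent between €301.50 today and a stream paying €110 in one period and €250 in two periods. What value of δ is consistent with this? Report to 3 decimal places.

δ ≈ 0.900

Present value of the stream is 110·δ + 250·δ². Indifference gives 110δ + 250δ² = 301.50.
That is, 250δ² + 110δ − 301.50 = 0, a quadratic in δ.
By the quadratic formula (taking the positive root), δ = (−110 + √313600.00) / 500 ≈ 0.900.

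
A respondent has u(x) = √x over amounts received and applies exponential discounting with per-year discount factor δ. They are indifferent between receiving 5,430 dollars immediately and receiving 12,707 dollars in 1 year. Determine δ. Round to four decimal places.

Indifference means u(5430) = δ · u(12707), so δ = u(5430)/u(12707).
With u(x) = √x: δ = √5430/√12707 = √(5430/12707) = 0.65370.

δ ≈ 0.6537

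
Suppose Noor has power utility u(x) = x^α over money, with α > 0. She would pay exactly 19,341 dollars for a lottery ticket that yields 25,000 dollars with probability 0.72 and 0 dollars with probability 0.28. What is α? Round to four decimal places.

The lottery's expected utility is 0.72·u(25000) + 0.28·u(0) = 0.72·25000^α (since u(0) = 0 for α > 0).
Indifference: 19341^α = 0.72·25000^α, so (19341/25000)^α = 0.72.
α = ln(0.72) / ln(19341/25000) = -0.3285041/-0.2566486 ≈ 1.2800.

α ≈ 1.2800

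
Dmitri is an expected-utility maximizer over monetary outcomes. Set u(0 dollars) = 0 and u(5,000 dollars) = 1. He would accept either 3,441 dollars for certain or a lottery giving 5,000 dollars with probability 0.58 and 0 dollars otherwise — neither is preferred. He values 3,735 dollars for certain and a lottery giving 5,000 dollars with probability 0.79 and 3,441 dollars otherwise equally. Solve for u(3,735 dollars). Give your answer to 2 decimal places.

The first gamble pins u(3,441 dollars): it must equal 0.58·1 + 0.42·0 = 0.58.
Chaining: u(3,735 dollars) = 0.79·1.00 + 0.21·0.58 = 0.9118.

0.91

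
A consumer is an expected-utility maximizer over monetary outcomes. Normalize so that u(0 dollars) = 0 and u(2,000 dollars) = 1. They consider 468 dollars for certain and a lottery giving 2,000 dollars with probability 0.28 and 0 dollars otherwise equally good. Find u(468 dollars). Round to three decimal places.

u(468 dollars) equals the lottery's expected utility: 0.28·1 + 0.72·0 = 0.28.

0.280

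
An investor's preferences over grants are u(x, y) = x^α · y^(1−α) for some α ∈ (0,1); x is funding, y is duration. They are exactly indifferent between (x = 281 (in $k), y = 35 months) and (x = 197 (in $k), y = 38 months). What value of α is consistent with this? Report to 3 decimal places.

Set the two utilities equal: 281^α·35^(1−α) = 197^α·38^(1−α).
Rearrange to (281/197)^α = (38/35)^(1−α) and take logs: α·0.355151 = (1−α)·0.082238.
Thus α·(0.437389) = 0.082238, so α = 0.082238/0.437389 ≈ 0.188.

α ≈ 0.188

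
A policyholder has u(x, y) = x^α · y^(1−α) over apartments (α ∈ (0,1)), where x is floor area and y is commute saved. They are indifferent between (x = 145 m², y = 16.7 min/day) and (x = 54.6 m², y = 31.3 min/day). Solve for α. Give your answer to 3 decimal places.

α ≈ 0.391

The Cobb–Douglas utilities coincide, so 145^α·16.7^(1−α) = 54.6^α·31.3^(1−α).
(145/54.6)^α = (31.3/16.7)^(1−α); take logs: α·ln(145/54.6) = (1−α)·ln(31.3/16.7), i.e. α·0.976700 = (1−α)·0.628209.
Thus α·(1.604909) = 0.628209, so α = 0.628209/1.604909 ≈ 0.391.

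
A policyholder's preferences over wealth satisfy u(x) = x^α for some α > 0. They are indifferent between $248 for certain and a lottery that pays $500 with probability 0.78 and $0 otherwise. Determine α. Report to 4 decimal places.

α ≈ 0.3543

The lottery's expected utility is 0.78·u(500) + 0.22·u(0) = 0.78·500^α (since u(0) = 0 for α > 0).
Equating: 248^α = 0.78·500^α, i.e. 0.4960^α = 0.78.
Taking logs: α·ln(248/500) = ln(0.78), so α = -0.2484614 / -0.7011794 ≈ 0.3543.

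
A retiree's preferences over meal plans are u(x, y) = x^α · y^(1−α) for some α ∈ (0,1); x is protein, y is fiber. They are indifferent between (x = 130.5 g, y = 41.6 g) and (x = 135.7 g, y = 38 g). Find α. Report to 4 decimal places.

Indifference: 130.5^α · 41.6^(1−α) = 135.7^α · 38^(1−α).
Taking logs: α·ln 130.5 + (1−α)·ln 41.6 = α·ln 135.7 + (1−α)·ln 38, i.e. α·-0.0390733 = (1−α)·-0.0905140.
So α/(1−α) = (-0.0905140)/(-0.0390733) = 2.3165179, and α = 2.3165179/3.3165179 ≈ 0.6985.

α ≈ 0.6985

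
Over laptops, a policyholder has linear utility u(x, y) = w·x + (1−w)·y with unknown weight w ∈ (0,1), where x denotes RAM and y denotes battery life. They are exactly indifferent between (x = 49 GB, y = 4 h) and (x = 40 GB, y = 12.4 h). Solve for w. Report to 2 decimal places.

w = 0.48

u(49,4) = u(40,12.4) means w·49 + (1−w)·4 = w·40 + (1−w)·12.4.
w·(49−40) = (1−w)·(12.4−4), i.e. w·9 = (1−w)·8.4.
Hence w = 8.4/(9+8.4) = 8.4/17.4 = 0.48.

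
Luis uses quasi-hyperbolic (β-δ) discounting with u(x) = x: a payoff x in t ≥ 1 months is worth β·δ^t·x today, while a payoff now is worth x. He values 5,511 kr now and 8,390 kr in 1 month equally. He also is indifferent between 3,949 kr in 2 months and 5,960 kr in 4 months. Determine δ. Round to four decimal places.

From the later pair, β·δ^2·3949 = β·δ^4·5960; dividing through, δ^2 = 3949/5960 = 0.66258, so δ = 0.81399.

δ ≈ 0.8140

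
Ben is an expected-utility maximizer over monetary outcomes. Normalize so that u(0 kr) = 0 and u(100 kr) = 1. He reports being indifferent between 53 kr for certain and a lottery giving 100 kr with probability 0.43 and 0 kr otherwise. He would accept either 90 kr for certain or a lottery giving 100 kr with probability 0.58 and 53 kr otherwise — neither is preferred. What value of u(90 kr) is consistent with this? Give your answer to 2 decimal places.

From the first indifference, u(53 kr) = 0.43·u(100 kr) + 0.57·u(0 kr) = 0.43·1 + 0.57·0 = 0.43.
Then u(90 kr) = 0.58·u(100 kr) + 0.42·u(53 kr) = 0.58·1.00 + 0.42·0.43 = 0.7606.

0.76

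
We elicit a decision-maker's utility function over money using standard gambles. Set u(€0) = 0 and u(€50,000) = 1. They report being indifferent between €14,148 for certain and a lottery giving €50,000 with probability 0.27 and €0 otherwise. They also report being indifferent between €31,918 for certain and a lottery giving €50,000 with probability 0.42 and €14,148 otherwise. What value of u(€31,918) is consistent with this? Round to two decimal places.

0.58

The first gamble pins u(€14,148): it must equal 0.27·1 + 0.73·0 = 0.27.
Chaining: u(€31,918) = 0.42·1.00 + 0.58·0.27 = 0.5766.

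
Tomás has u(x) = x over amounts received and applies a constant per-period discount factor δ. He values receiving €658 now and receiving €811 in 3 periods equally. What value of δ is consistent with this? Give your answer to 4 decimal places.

δ ≈ 0.9327

Indifference means u(658) = δ^3 · u(811), so δ^3 = u(658)/u(811).
With u(x) = x: δ^3 = 658/811 = 0.81134.
Hence δ = (0.81134)^(1/3) = 0.932685.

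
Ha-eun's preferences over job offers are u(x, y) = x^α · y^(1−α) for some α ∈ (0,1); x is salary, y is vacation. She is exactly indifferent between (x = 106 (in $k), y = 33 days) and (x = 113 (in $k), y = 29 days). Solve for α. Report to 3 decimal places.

The Cobb–Douglas utilities coincide, so 106^α·33^(1−α) = 113^α·29^(1−α).
(106/113)^α = (29/33)^(1−α); take logs: α·ln(106/113) = (1−α)·ln(29/33), i.e. α·-0.063949 = (1−α)·-0.129212.
So α/(1−α) = (-0.129212)/(-0.063949) = 2.020548, and α = 2.020548/3.020548 ≈ 0.669.

α ≈ 0.669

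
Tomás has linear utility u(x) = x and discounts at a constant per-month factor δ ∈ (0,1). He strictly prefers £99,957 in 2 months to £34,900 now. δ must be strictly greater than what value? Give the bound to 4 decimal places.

δ > 0.5909

The preference means 34900 < δ^2·99957.
So δ^2 > 34900/99957 = 0.34915; taking the square root of both positive sides preserves the inequality.
δ > 0.34915^(1/2) = 0.5909.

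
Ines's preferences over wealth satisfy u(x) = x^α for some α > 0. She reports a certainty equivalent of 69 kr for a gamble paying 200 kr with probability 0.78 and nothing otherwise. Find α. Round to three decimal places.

α ≈ 0.233

EU(lottery) = 0.78·200^α + 0.22·0 = 0.78·200^α.
Setting u(69) equal to that: 69^α = 0.78·200^α ⇒ (69/200)^α = 0.78.
Take logs: α = ln 0.78 / ln(69/200) ≈ 0.23347.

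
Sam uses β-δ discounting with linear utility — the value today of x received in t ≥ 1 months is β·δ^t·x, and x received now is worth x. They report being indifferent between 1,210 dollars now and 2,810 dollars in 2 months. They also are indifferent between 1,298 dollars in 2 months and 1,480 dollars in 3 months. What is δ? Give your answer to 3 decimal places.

δ ≈ 0.877

Both payoffs in the second observation are in the future, so β drops out: δ^2·1298 = δ^3·1480 ⇒ δ = 1298/1480 = 0.87703.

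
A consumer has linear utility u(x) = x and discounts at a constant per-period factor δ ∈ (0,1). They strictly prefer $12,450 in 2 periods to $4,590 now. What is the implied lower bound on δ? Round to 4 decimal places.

δ > 0.6072

The preference means 4590 < δ^2·12450.
Hence δ^2 > 4590/12450 = 0.36867, and x ↦ x^(1/2) is increasing on (0,∞).
δ > 0.36867^(1/2) = 0.6072.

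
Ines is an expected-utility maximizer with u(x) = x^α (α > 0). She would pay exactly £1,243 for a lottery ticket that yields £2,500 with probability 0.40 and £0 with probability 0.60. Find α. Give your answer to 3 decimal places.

EU(lottery) = 0.40·2500^α + 0.60·0 = 0.40·2500^α.
Setting u(1243) equal to that: 1243^α = 0.40·2500^α ⇒ (1243/2500)^α = 0.40.
Taking logs: α·ln(1243/2500) = ln(0.40), so α = -0.916291 / -0.698763 ≈ 1.311.

α ≈ 1.311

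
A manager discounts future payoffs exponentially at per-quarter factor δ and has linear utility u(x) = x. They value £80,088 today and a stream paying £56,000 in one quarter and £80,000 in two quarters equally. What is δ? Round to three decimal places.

δ ≈ 0.710

Present value of the stream is 56000·δ + 80000·δ². Indifference gives 56000δ + 80000δ² = 80088.
Rearranged: 80000δ² + 56000δ − 80088 = 0.
The positive root is δ = [−56000 + √(56000² + 4·80000·80088)] / (2·80000) = (−56000 + 169600.000)/160000 ≈ 0.710.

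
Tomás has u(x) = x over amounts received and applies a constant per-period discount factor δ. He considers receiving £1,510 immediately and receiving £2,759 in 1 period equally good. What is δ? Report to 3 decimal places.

Indifference means u(1510) = δ · u(2759), so δ = u(1510)/u(2759).
With u(x) = x: δ = 1510/2759 = 0.54730.

δ ≈ 0.547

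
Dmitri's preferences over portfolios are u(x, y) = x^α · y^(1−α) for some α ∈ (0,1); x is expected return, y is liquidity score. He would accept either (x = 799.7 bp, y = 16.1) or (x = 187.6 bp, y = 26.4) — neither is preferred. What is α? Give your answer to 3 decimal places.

The Cobb–Douglas utilities coincide, so 799.7^α·16.1^(1−α) = 187.6^α·26.4^(1−α).
(799.7/187.6)^α = (26.4/16.1)^(1−α); take logs: α·ln(799.7/187.6) = (1−α)·ln(26.4/16.1), i.e. α·1.449925 = (1−α)·0.494545.
With A = 1.449925 and B = 0.494545: α·A = (1−α)·B, so α = B/(A+B) = 0.494545/1.944470 ≈ 0.254.

α ≈ 0.254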